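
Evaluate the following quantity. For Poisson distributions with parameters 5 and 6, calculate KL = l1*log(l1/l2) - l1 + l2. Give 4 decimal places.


KL divergence for Poisson:
KL = l1*log(l1/l2) - l1 + l2.
l1 = 5, l2 = 6.
log(5/6) = -0.182322.
l1*log(l1/l2) = 5 * -0.182322 = -0.911608.
KL = -0.911608 - 5 + 6 = 0.0884

0.0884


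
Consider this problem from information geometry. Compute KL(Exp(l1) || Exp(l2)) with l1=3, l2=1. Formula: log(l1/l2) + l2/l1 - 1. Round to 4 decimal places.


KL divergence for exponential family:
KL = log(l1/l2) + l2/l1 - 1.
log(3/1) = 1.098612.
1/3 = 0.333333.
KL = 1.098612 + 0.333333 - 1 = 0.4319

0.4319


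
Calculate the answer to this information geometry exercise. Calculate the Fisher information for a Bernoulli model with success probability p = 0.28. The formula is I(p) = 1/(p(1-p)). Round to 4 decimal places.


For Bernoulli(p), Fisher information is I(p) = 1/(p*(1-p)).
p = 0.28, 1-p = 0.72.
p*(1-p) = 0.2016.
I(p) = 1/0.2016 = 4.9603

4.9603


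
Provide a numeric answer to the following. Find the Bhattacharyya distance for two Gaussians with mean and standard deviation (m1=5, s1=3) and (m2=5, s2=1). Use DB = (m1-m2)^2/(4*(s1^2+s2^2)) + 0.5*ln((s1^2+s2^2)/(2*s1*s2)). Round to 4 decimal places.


Bhattacharyya distance between two Gaussians:
DB = (m1-m2)^2/(4*(s1^2+s2^2)) + (1/2)*ln((s1^2+s2^2)/(2*s1*s2)).
(m1-m2)^2 = (0)^2 = 0.
s1^2+s2^2 = 9 + 1 = 10.
term1 = 0/40 = 0.0.
term2 = 0.5*ln(10/6.0) = 0.255413.
DB = 0.0 + 0.255413 = 0.2554

0.2554


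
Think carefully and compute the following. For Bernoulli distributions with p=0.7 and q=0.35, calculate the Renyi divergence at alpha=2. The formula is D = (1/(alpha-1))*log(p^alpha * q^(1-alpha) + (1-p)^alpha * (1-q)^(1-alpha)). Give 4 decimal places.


Renyi divergence of order alpha between Bernoulli distributions:
D = (1/(alpha-1))*log(p^alpha * q^(1-alpha) + (1-p)^alpha * (1-q)^(1-alpha)).
alpha = 2, p = 0.7, q = 0.35.
p^alpha * q^(1-alpha) = 0.7^2 * 0.35^-1 = 1.4.
(1-p)^alpha * (1-q)^(1-alpha) = 0.3^2 * 0.65^-1 = 0.138462.
sum = 1.4 + 0.138462 = 1.538462.
D = (1/1)*log(1.538462) = 0.4308

0.4308


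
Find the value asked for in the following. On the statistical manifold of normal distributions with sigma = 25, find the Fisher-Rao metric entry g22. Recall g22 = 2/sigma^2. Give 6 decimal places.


For the 2-parameter normal family, the Fisher metric has:
  g11 = 1/sigma^2, g22 = 2/sigma^2.
sigma = 25, sigma^2 = 625.
g22 = 0.003200

0.003200


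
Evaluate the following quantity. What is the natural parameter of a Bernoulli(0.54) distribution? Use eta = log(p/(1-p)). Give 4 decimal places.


Natural parameter for Bernoulli: eta = log(p/(1-p)).
p = 0.54, 1-p = 0.46.
p/(1-p) = 1.173913.
eta = log(1.173913) = 0.1603

0.1603


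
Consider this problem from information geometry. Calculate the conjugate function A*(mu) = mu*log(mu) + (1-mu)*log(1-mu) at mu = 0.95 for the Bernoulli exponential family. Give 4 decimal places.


Legendre transform for Bernoulli:
A*(mu) = mu*log(mu) + (1-mu)*log(1-mu).
mu = 0.95, 1-mu = 0.05.
mu*log(mu) = 0.95*log(0.95) = -0.048729.
(1-mu)*log(1-mu) = 0.05*log(0.05) = -0.149787.
A* = -0.048729 + -0.149787 = -0.1985

-0.1985


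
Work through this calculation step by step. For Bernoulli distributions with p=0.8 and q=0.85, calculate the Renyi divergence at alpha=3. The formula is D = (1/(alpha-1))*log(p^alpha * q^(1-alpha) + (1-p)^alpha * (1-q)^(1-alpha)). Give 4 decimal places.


Renyi divergence of order alpha between Bernoulli distributions:
D = (1/(alpha-1))*log(p^alpha * q^(1-alpha) + (1-p)^alpha * (1-q)^(1-alpha)).
alpha = 3, p = 0.8, q = 0.85.
p^alpha * q^(1-alpha) = 0.8^3 * 0.85^-2 = 0.708651.
(1-p)^alpha * (1-q)^(1-alpha) = 0.2^3 * 0.15^-2 = 0.355556.
sum = 0.708651 + 0.355556 = 1.064206.
D = (1/2)*log(1.064206) = 0.0311

0.0311


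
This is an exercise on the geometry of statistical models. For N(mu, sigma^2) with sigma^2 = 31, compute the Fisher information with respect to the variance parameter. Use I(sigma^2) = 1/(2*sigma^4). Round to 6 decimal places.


Fisher information for variance: I(sigma^2) = 1/(2*sigma^4).
sigma^2 = 31, so sigma^4 = 961.
I = 1/(2*961) = 1/1922 = 0.000520

0.000520


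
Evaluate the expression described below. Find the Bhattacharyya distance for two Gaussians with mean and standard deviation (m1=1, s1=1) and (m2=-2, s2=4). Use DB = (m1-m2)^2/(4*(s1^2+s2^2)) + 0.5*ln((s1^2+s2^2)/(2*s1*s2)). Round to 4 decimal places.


Bhattacharyya distance between two Gaussians:
DB = (m1-m2)^2/(4*(s1^2+s2^2)) + (1/2)*ln((s1^2+s2^2)/(2*s1*s2)).
(m1-m2)^2 = (3)^2 = 9.
s1^2+s2^2 = 1 + 16 = 17.
term1 = 9/68 = 0.132353.
term2 = 0.5*ln(17/8.0) = 0.376886.
DB = 0.132353 + 0.376886 = 0.5092

0.5092


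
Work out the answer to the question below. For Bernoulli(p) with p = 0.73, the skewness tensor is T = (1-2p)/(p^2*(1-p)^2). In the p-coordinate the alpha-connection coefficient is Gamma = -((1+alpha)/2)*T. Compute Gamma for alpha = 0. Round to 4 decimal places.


Skewness (Amari-Chentsov) tensor: T = (1-2p)/(p^2*(1-p)^2).
p = 0.73, 1-2p = -0.46, p^2 = 0.5329, (1-p)^2 = 0.0729.
T = -0.46/(0.5329 * 0.0729) = -11.840896.
In the p-coordinate, Gamma^(alpha) = Gamma^(0) - (alpha/2)*T with Gamma^(0) = (1/2)*g'(p) = -T/2,
so Gamma^(alpha) = -((1+alpha)/2)*T.
alpha = 0, -(1+alpha)/2 = -0.5.
Gamma = -0.5 * -11.840896 = 5.9204

5.9204


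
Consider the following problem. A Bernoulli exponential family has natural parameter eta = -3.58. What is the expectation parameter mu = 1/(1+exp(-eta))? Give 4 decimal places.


Dual coordinate (expectation parameter) for Bernoulli:
mu = 1/(1+exp(-eta)).
eta = -3.58.
exp(-eta) = exp(3.58) = 35.873541.
mu = 1/(1+35.873541) = 0.0271

0.0271


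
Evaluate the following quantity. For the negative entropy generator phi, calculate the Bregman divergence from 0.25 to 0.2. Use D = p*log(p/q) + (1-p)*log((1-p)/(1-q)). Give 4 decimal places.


Bregman divergence with negative entropy generator:
D = p*log(p/q) + (1-p)*log((1-p)/(1-q)).
p = 0.25, q = 0.2.
p*log(p/q) = 0.25*log(0.25/0.2) = 0.055786.
(1-p)*log((1-p)/(1-q)) = 0.75*log(0.75/0.8) = -0.048404.
D = 0.055786 + -0.048404 = 0.0074

0.0074


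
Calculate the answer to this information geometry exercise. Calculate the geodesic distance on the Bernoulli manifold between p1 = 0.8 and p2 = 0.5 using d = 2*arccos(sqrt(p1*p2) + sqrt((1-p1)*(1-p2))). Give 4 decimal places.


Geodesic distance on Bernoulli manifold:
d(p1,p2) = 2*arccos(sqrt(p1*p2) + sqrt((1-p1)*(1-p2))).
sqrt(p1*p2) = sqrt(0.8*0.5) = 0.632456.
sqrt((1-p1)*(1-p2)) = sqrt(0.2*0.5) = 0.316228.
arg = 0.632456 + 0.316228 = 0.948683.
d = 2*arccos(0.948683) = 0.6435

0.6435


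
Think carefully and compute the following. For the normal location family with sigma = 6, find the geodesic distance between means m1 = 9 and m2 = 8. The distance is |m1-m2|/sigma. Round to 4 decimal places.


On the fixed-variance normal subfamily, geodesic distance = |m1-m2|/sigma.
|9 - 8| = 1.
sigma = 6.
d = 1/6 = 0.1667

0.1667


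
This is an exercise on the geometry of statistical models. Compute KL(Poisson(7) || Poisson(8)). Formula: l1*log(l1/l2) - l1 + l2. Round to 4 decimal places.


KL divergence for Poisson:
KL = l1*log(l1/l2) - l1 + l2.
l1 = 7, l2 = 8.
log(7/8) = -0.133531.
l1*log(l1/l2) = 7 * -0.133531 = -0.93472.
KL = -0.93472 - 7 + 8 = 0.0653

0.0653


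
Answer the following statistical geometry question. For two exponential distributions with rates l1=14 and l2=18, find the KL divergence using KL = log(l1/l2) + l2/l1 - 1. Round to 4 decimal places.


KL divergence for exponential family:
KL = log(l1/l2) + l2/l1 - 1.
log(14/18) = -0.251314.
18/14 = 1.285714.
KL = -0.251314 + 1.285714 - 1 = 0.0344

0.0344


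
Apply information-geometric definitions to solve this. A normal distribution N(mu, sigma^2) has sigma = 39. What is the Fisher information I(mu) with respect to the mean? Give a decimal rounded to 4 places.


The Fisher information for the mean of a normal distribution is I(mu) = 1/sigma^2.
sigma = 39, so sigma^2 = 1521.
I(mu) = 1/1521 = 0.0007

0.0007


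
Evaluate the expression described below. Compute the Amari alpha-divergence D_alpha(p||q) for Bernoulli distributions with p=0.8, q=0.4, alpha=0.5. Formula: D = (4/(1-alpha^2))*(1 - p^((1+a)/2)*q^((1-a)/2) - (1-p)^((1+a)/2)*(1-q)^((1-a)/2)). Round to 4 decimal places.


Amari alpha-divergence:
D = (4/(1-alpha^2))*(1 - p^((1+a)/2)*q^((1-a)/2) - (1-p)^((1+a)/2)*(1-q)^((1-a)/2)).
alpha = 0.5, p = 0.8, q = 0.4.
e1 = (1+alpha)/2 = 0.75, e2 = (1-alpha)/2 = 0.25.
t1 = p^e1 * q^e2 = 0.8^0.75 * 0.4^0.25 = 0.672717.
t2 = (1-p)^e1 * (1-q)^e2 = 0.2^0.75 * 0.6^0.25 = 0.263215.
4/(1-alpha^2) = 5.333333.
D = 5.333333*(1 - 0.672717 - 0.263215) = 0.3417

0.3417


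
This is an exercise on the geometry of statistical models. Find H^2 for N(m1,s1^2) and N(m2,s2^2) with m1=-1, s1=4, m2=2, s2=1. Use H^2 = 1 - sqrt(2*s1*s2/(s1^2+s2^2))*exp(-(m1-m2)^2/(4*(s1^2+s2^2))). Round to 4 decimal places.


Squared Hellinger distance for Gaussians:
H^2 = 1 - sqrt(2*s1*s2/(s1^2+s2^2)) * exp(-(m1-m2)^2/(4*(s1^2+s2^2))).
s1^2 = 16, s2^2 = 1, s1^2+s2^2 = 17.
sqrt(2*4*1/(17)) = 0.685994.
(m1-m2)^2 = (-3)^2 = 9.
exp(-9/(4*17)) = exp(-0.132353) = 0.876032.
H^2 = 1 - 0.685994*0.876032 = 0.3990

0.3990


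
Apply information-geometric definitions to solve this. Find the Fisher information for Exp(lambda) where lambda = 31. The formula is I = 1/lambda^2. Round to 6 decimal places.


Fisher information for exponential: I(lambda) = 1/lambda^2.
lambda = 31, lambda^2 = 961.
I = 1/961 = 0.001041

0.001041


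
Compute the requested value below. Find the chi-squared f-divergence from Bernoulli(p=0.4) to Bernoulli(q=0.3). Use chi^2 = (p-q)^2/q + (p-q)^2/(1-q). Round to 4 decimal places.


Chi-squared divergence between Bernoulli distributions:
chi^2 = (p-q)^2/q + (p-q)^2/(1-q).
p = 0.4, q = 0.3, p-q = 0.1.
(p-q)^2 = 0.01.
term1 = 0.01/0.3 = 0.033333.
term2 = 0.01/0.7 = 0.014286.
chi^2 = 0.033333 + 0.014286 = 0.0476

0.0476


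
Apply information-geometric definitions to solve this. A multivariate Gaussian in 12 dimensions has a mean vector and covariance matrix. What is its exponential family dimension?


Exponential family dimension calculation:
For 12-dim MVN: mean has 12 params, covariance has 12*13/2 = 78 unique entries.
Total dim = 12 + 78 = 90.

90


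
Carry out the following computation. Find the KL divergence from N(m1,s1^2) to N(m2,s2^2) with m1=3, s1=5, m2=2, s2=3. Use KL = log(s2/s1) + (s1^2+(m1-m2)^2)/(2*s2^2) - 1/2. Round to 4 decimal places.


KL divergence between normal distributions:
KL = log(s2/s1) + (s1^2 + (m1-m2)^2)/(2*s2^2) - 1/2.
log(3/5) = -0.510826.
(5^2 + (3-2)^2)/(2*3^2) = (25 + 1)/18 = 1.444444.
KL = -0.510826 + 1.444444 - 0.5 = 0.4336

0.4336


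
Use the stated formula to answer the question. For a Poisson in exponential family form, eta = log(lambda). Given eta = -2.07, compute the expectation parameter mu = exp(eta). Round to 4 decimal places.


Expectation parameter for Poisson exponential family:
mu = exp(eta).
eta = -2.07.
mu = exp(-2.07) = 0.1262

0.1262


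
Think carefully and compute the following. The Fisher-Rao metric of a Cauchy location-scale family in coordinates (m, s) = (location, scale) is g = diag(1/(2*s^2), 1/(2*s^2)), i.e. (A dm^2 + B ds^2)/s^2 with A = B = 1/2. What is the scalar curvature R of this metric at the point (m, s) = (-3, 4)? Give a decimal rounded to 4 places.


The metric has the form g = (A dm^2 + B ds^2)/s^2 with A = 1/2, B = 1/2.
Substitute u = sqrt(A/B)*m: g = B*(du^2 + ds^2)/s^2, i.e. B times the
Poincare upper half-plane metric, which has constant Gaussian curvature -1.
Scaling a 2D metric by a constant c divides the Gaussian curvature by c,
so K = -1/B = -1/(1/2) = -2.0000 everywhere (the point (m, s) = (-3, 4) is irrelevant:
the curvature is constant).
Scalar curvature in dimension 2: R = 2K = -2/(1/2) = -4.0000.

-4.0000


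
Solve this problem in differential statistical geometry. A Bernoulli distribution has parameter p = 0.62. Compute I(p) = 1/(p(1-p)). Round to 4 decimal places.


For Bernoulli(p), Fisher information is I(p) = 1/(p*(1-p)).
p = 0.62, 1-p = 0.38.
p*(1-p) = 0.2356.
I(p) = 1/0.2356 = 4.2445

4.2445


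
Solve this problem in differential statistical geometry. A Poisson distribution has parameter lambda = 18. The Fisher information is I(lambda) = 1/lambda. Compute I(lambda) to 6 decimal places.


Fisher information for Poisson: I(lambda) = 1/lambda.
lambda = 18.
I(lambda) = 1/18 = 0.055556

0.055556


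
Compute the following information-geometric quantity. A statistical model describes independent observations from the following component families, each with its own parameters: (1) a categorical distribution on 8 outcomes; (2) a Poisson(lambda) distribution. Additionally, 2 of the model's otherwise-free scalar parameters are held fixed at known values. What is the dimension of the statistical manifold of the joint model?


The dimension of a statistical manifold equals the number of free
(independent) real parameters of the model. For a product of independent
blocks the parameter counts add.
- categorical on 8 outcomes (probabilities sum to 1): 8-1 = 7.
- Poisson (lambda): 1.
Total = 7 + 1 = 8.
2 parameter(s) fixed at known values: 8 - 2 = 6.
Dimension = 6

6


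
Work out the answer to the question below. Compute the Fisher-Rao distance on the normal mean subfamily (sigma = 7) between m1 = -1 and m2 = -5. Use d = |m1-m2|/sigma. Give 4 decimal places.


On the fixed-variance normal subfamily, geodesic distance = |m1-m2|/sigma.
|-1 - -5| = 4.
sigma = 7.
d = 4/7 = 0.5714

0.5714


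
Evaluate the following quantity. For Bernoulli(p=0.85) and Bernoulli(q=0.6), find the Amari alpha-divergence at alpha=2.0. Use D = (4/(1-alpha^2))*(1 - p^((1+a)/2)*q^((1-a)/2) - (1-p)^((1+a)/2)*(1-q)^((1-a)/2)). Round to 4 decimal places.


Amari alpha-divergence:
D = (4/(1-alpha^2))*(1 - p^((1+a)/2)*q^((1-a)/2) - (1-p)^((1+a)/2)*(1-q)^((1-a)/2)).
alpha = 2.0, p = 0.85, q = 0.6.
e1 = (1+alpha)/2 = 1.5, e2 = (1-alpha)/2 = -0.5.
t1 = p^e1 * q^e2 = 0.85^1.5 * 0.6^-0.5 = 1.011702.
t2 = (1-p)^e1 * (1-q)^e2 = 0.15^1.5 * 0.4^-0.5 = 0.091856.
4/(1-alpha^2) = -1.333333.
D = -1.333333*(1 - 1.011702 - 0.091856) = 0.1381

0.1381


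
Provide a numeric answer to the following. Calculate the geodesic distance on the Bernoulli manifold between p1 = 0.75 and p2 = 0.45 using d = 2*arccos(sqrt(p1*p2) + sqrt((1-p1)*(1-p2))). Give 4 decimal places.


Geodesic distance on Bernoulli manifold:
d(p1,p2) = 2*arccos(sqrt(p1*p2) + sqrt((1-p1)*(1-p2))).
sqrt(p1*p2) = sqrt(0.75*0.45) = 0.580948.
sqrt((1-p1)*(1-p2)) = sqrt(0.25*0.55) = 0.37081.
arg = 0.580948 + 0.37081 = 0.951757.
d = 2*arccos(0.951757) = 0.6238

0.6238


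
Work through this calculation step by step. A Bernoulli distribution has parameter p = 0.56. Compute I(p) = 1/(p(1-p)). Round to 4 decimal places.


For Bernoulli(p), Fisher information is I(p) = 1/(p*(1-p)).
p = 0.56, 1-p = 0.44.
p*(1-p) = 0.2464.
I(p) = 1/0.2464 = 4.0584

4.0584


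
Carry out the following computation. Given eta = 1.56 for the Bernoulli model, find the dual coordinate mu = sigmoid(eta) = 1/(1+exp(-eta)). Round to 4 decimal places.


Dual coordinate (expectation parameter) for Bernoulli:
mu = 1/(1+exp(-eta)).
eta = 1.56.
exp(-eta) = exp(-1.56) = 0.210136.
mu = 1/(1+0.210136) = 0.8264

0.8264


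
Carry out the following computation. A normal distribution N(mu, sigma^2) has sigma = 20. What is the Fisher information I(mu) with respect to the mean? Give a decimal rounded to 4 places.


The Fisher information for the mean of a normal distribution is I(mu) = 1/sigma^2.
sigma = 20, so sigma^2 = 400.
I(mu) = 1/400 = 0.0025

0.0025


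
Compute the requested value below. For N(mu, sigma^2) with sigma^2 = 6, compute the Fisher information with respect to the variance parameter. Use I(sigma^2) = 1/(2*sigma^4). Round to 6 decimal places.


Fisher information for variance: I(sigma^2) = 1/(2*sigma^4).
sigma^2 = 6, so sigma^4 = 36.
I = 1/(2*36) = 1/72 = 0.013889

0.013889


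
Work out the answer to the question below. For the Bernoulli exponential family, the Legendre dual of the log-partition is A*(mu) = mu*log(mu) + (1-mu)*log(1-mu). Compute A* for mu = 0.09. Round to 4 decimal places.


Legendre transform for Bernoulli:
A*(mu) = mu*log(mu) + (1-mu)*log(1-mu).
mu = 0.09, 1-mu = 0.91.
mu*log(mu) = 0.09*log(0.09) = -0.216715.
(1-mu)*log(1-mu) = 0.91*log(0.91) = -0.085823.
A* = -0.216715 + -0.085823 = -0.3025

-0.3025


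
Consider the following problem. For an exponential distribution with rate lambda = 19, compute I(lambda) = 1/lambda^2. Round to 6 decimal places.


Fisher information for exponential: I(lambda) = 1/lambda^2.
lambda = 19, lambda^2 = 361.
I = 1/361 = 0.002770

0.002770


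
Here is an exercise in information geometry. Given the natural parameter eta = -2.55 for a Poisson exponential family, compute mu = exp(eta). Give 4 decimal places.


Expectation parameter for Poisson exponential family:
mu = exp(eta).
eta = -2.55.
mu = exp(-2.55) = 0.0781

0.0781


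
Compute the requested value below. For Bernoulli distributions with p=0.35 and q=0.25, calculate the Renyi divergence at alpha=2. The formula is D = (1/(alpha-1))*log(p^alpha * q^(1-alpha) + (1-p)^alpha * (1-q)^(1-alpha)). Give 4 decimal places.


Renyi divergence of order alpha between Bernoulli distributions:
D = (1/(alpha-1))*log(p^alpha * q^(1-alpha) + (1-p)^alpha * (1-q)^(1-alpha)).
alpha = 2, p = 0.35, q = 0.25.
p^alpha * q^(1-alpha) = 0.35^2 * 0.25^-1 = 0.49.
(1-p)^alpha * (1-q)^(1-alpha) = 0.65^2 * 0.75^-1 = 0.563333.
sum = 0.49 + 0.563333 = 1.053333.
D = (1/1)*log(1.053333) = 0.0520

0.0520


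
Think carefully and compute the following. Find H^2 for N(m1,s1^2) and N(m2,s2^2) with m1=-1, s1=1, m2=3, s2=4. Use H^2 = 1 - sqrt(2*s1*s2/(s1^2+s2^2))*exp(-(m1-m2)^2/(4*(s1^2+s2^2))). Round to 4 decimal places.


Squared Hellinger distance for Gaussians:
H^2 = 1 - sqrt(2*s1*s2/(s1^2+s2^2)) * exp(-(m1-m2)^2/(4*(s1^2+s2^2))).
s1^2 = 1, s2^2 = 16, s1^2+s2^2 = 17.
sqrt(2*1*4/(17)) = 0.685994.
(m1-m2)^2 = (-4)^2 = 16.
exp(-16/(4*17)) = exp(-0.235294) = 0.790338.
H^2 = 1 - 0.685994*0.790338 = 0.4578

0.4578


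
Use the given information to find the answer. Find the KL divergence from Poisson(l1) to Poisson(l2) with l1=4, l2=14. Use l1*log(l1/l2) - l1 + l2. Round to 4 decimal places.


KL divergence for Poisson:
KL = l1*log(l1/l2) - l1 + l2.
l1 = 4, l2 = 14.
log(4/14) = -1.252763.
l1*log(l1/l2) = 4 * -1.252763 = -5.011052.
KL = -5.011052 - 4 + 14 = 4.9889

4.9889


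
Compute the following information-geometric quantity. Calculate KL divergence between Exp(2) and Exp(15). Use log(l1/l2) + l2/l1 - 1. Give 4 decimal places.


KL divergence for exponential family:
KL = log(l1/l2) + l2/l1 - 1.
log(2/15) = -2.014903.
15/2 = 7.5.
KL = -2.014903 + 7.5 - 1 = 4.4851

4.4851


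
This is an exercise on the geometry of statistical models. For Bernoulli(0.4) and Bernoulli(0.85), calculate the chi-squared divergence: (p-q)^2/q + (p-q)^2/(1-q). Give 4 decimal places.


Chi-squared divergence between Bernoulli distributions:
chi^2 = (p-q)^2/q + (p-q)^2/(1-q).
p = 0.4, q = 0.85, p-q = -0.45.
(p-q)^2 = 0.2025.
term1 = 0.2025/0.85 = 0.238235.
term2 = 0.2025/0.15 = 1.35.
chi^2 = 0.238235 + 1.35 = 1.5882

1.5882


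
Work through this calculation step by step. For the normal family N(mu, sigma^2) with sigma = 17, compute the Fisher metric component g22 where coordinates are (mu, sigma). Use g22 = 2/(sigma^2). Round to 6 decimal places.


For the 2-parameter normal family, the Fisher metric has:
  g11 = 1/sigma^2, g22 = 2/sigma^2.
sigma = 17, sigma^2 = 289.
g22 = 0.006920

0.006920


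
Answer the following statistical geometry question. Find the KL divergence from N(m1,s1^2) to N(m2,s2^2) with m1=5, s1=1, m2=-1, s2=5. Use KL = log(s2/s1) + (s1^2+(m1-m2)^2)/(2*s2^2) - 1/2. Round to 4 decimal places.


KL divergence between normal distributions:
KL = log(s2/s1) + (s1^2 + (m1-m2)^2)/(2*s2^2) - 1/2.
log(5/1) = 1.609438.
(1^2 + (5--1)^2)/(2*5^2) = (1 + 36)/50 = 0.74.
KL = 1.609438 + 0.74 - 0.5 = 1.8494

1.8494


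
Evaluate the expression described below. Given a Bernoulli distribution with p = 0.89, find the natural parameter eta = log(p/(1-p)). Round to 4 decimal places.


Natural parameter for Bernoulli: eta = log(p/(1-p)).
p = 0.89, 1-p = 0.11.
p/(1-p) = 8.090909.
eta = log(8.090909) = 2.0907

2.0907


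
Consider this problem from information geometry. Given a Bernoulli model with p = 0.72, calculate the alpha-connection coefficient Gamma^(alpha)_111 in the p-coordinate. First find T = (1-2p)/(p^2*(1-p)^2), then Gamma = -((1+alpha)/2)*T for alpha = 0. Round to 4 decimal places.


Skewness (Amari-Chentsov) tensor: T = (1-2p)/(p^2*(1-p)^2).
p = 0.72, 1-2p = -0.44, p^2 = 0.5184, (1-p)^2 = 0.0784.
T = -0.44/(0.5184 * 0.0784) = -10.82609.
In the p-coordinate, Gamma^(alpha) = Gamma^(0) - (alpha/2)*T with Gamma^(0) = (1/2)*g'(p) = -T/2,
so Gamma^(alpha) = -((1+alpha)/2)*T.
alpha = 0, -(1+alpha)/2 = -0.5.
Gamma = -0.5 * -10.82609 = 5.4130

5.4130


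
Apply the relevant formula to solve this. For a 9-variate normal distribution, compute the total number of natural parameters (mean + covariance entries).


Exponential family dimension calculation:
For 9-dim MVN: mean has 9 params, covariance has 9*10/2 = 45 unique entries.
Total dim = 9 + 45 = 54.

54


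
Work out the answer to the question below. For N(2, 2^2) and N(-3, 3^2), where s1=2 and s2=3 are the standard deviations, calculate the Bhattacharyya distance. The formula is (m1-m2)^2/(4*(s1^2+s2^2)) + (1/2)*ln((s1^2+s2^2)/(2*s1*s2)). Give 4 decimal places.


Bhattacharyya distance between two Gaussians:
DB = (m1-m2)^2/(4*(s1^2+s2^2)) + (1/2)*ln((s1^2+s2^2)/(2*s1*s2)).
(m1-m2)^2 = (5)^2 = 25.
s1^2+s2^2 = 4 + 9 = 13.
term1 = 25/52 = 0.480769.
term2 = 0.5*ln(13/12.0) = 0.040021.
DB = 0.480769 + 0.040021 = 0.5208

0.5208


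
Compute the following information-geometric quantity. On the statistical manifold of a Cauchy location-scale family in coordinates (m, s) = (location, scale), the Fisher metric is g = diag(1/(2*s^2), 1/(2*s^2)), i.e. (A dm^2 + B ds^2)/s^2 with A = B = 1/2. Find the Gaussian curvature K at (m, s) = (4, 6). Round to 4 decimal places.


The metric has the form g = (A dm^2 + B ds^2)/s^2 with A = 1/2, B = 1/2.
Substitute u = sqrt(A/B)*m: g = B*(du^2 + ds^2)/s^2, i.e. B times the
Poincare upper half-plane metric, which has constant Gaussian curvature -1.
Scaling a 2D metric by a constant c divides the Gaussian curvature by c,
so K = -1/B = -1/(1/2) = -2.0000 everywhere (the point (m, s) = (4, 6) is irrelevant:
the curvature is constant).
The requested Gaussian curvature is K = -2.0000.

-2.0000


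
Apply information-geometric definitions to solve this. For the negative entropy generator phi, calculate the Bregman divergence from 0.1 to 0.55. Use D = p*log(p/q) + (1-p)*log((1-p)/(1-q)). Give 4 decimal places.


Bregman divergence with negative entropy generator:
D = p*log(p/q) + (1-p)*log((1-p)/(1-q)).
p = 0.1, q = 0.55.
p*log(p/q) = 0.1*log(0.1/0.55) = -0.170475.
(1-p)*log((1-p)/(1-q)) = 0.9*log(0.9/0.45) = 0.623832.
D = -0.170475 + 0.623832 = 0.4534

0.4534


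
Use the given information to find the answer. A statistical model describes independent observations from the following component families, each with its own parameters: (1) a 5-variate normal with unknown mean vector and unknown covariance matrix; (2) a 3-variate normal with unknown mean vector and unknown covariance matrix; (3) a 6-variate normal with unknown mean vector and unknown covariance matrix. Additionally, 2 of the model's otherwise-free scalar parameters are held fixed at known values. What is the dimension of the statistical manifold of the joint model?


The dimension of a statistical manifold equals the number of free
(independent) real parameters of the model. For a product of independent
blocks the parameter counts add.
- 5-variate normal: 5 (mean) + 5*6/2 = 15 (symmetric covariance) = 20.
- 3-variate normal: 3 (mean) + 3*4/2 = 6 (symmetric covariance) = 9.
- 6-variate normal: 6 (mean) + 6*7/2 = 21 (symmetric covariance) = 27.
Total = 20 + 9 + 27 = 56.
2 parameter(s) fixed at known values: 56 - 2 = 54.
Dimension = 54

54


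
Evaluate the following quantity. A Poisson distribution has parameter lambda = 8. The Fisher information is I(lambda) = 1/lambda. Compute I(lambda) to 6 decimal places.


Fisher information for Poisson: I(lambda) = 1/lambda.
lambda = 8.
I(lambda) = 1/8 = 0.125000

0.125000


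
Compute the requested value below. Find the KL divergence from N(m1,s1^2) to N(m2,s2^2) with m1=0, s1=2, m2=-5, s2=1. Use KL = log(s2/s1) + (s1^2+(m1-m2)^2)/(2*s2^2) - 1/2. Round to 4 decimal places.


KL divergence between normal distributions:
KL = log(s2/s1) + (s1^2 + (m1-m2)^2)/(2*s2^2) - 1/2.
log(1/2) = -0.693147.
(2^2 + (0--5)^2)/(2*1^2) = (4 + 25)/2 = 14.5.
KL = -0.693147 + 14.5 - 0.5 = 13.3069

13.3069


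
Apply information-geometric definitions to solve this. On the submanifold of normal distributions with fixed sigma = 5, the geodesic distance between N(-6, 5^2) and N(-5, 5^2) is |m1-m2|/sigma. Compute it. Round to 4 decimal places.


On the fixed-variance normal subfamily, geodesic distance = |m1-m2|/sigma.
|-6 - -5| = 1.
sigma = 5.
d = 1/5 = 0.2000

0.2000


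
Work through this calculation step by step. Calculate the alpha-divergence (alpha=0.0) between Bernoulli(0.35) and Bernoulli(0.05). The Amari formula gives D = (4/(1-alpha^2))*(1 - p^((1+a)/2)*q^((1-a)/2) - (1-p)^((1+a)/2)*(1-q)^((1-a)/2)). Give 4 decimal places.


Amari alpha-divergence:
D = (4/(1-alpha^2))*(1 - p^((1+a)/2)*q^((1-a)/2) - (1-p)^((1+a)/2)*(1-q)^((1-a)/2)).
alpha = 0.0, p = 0.35, q = 0.05.
e1 = (1+alpha)/2 = 0.5, e2 = (1-alpha)/2 = 0.5.
t1 = p^e1 * q^e2 = 0.35^0.5 * 0.05^0.5 = 0.132288.
t2 = (1-p)^e1 * (1-q)^e2 = 0.65^0.5 * 0.95^0.5 = 0.785812.
4/(1-alpha^2) = 4.0.
D = 4.0*(1 - 0.132288 - 0.785812) = 0.3276

0.3276


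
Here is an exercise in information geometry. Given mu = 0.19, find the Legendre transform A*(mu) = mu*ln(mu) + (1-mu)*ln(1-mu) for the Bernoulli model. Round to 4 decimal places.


Legendre transform for Bernoulli:
A*(mu) = mu*log(mu) + (1-mu)*log(1-mu).
mu = 0.19, 1-mu = 0.81.
mu*log(mu) = 0.19*log(0.19) = -0.315539.
(1-mu)*log(1-mu) = 0.81*log(0.81) = -0.170684.
A* = -0.315539 + -0.170684 = -0.4862

-0.4862


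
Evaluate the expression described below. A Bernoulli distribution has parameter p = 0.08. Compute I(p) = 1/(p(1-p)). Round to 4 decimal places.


For Bernoulli(p), Fisher information is I(p) = 1/(p*(1-p)).
p = 0.08, 1-p = 0.92.
p*(1-p) = 0.0736.
I(p) = 1/0.0736 = 13.5870

13.5870


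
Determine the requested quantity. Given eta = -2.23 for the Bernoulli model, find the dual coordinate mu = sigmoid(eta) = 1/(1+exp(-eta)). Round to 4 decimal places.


Dual coordinate (expectation parameter) for Bernoulli:
mu = 1/(1+exp(-eta)).
eta = -2.23.
exp(-eta) = exp(2.23) = 9.299866.
mu = 1/(1+9.299866) = 0.0971

0.0971


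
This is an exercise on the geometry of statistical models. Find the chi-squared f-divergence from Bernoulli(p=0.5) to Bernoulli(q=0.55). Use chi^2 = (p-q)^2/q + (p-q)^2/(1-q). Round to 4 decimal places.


Chi-squared divergence between Bernoulli distributions:
chi^2 = (p-q)^2/q + (p-q)^2/(1-q).
p = 0.5, q = 0.55, p-q = -0.05.
(p-q)^2 = 0.0025.
term1 = 0.0025/0.55 = 0.004545.
term2 = 0.0025/0.45 = 0.005556.
chi^2 = 0.004545 + 0.005556 = 0.0101

0.0101


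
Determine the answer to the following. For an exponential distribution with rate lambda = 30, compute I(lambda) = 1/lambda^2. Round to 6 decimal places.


Fisher information for exponential: I(lambda) = 1/lambda^2.
lambda = 30, lambda^2 = 900.
I = 1/900 = 0.001111

0.001111


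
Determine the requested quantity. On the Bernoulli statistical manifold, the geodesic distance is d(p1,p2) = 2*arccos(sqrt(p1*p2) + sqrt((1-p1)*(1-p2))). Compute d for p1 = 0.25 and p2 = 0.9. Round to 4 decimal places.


Geodesic distance on Bernoulli manifold:
d(p1,p2) = 2*arccos(sqrt(p1*p2) + sqrt((1-p1)*(1-p2))).
sqrt(p1*p2) = sqrt(0.25*0.9) = 0.474342.
sqrt((1-p1)*(1-p2)) = sqrt(0.75*0.1) = 0.273861.
arg = 0.474342 + 0.273861 = 0.748203.
d = 2*arccos(0.748203) = 1.4509

1.4509


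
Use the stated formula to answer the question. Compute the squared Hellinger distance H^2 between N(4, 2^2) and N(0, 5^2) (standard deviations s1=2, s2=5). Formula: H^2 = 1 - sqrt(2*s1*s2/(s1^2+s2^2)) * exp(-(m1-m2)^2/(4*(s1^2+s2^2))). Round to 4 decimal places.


Squared Hellinger distance for Gaussians:
H^2 = 1 - sqrt(2*s1*s2/(s1^2+s2^2)) * exp(-(m1-m2)^2/(4*(s1^2+s2^2))).
s1^2 = 4, s2^2 = 25, s1^2+s2^2 = 29.
sqrt(2*2*5/(29)) = 0.830455.
(m1-m2)^2 = (4)^2 = 16.
exp(-16/(4*29)) = exp(-0.137931) = 0.871159.
H^2 = 1 - 0.830455*0.871159 = 0.2765

0.2765


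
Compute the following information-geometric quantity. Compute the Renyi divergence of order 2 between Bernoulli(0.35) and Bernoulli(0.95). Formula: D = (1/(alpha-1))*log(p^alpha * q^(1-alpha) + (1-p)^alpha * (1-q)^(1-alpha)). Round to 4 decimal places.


Renyi divergence of order alpha between Bernoulli distributions:
D = (1/(alpha-1))*log(p^alpha * q^(1-alpha) + (1-p)^alpha * (1-q)^(1-alpha)).
alpha = 2, p = 0.35, q = 0.95.
p^alpha * q^(1-alpha) = 0.35^2 * 0.95^-1 = 0.128947.
(1-p)^alpha * (1-q)^(1-alpha) = 0.65^2 * 0.05^-1 = 8.45.
sum = 0.128947 + 8.45 = 8.578947.
D = (1/1)*log(8.578947) = 2.1493

2.1493


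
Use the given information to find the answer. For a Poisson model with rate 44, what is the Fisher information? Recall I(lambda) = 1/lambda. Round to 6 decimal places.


Fisher information for Poisson: I(lambda) = 1/lambda.
lambda = 44.
I(lambda) = 1/44 = 0.022727

0.022727


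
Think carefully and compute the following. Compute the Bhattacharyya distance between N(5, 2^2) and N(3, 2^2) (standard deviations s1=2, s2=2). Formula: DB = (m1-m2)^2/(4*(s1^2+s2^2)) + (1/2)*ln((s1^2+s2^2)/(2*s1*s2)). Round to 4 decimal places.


Bhattacharyya distance between two Gaussians:
DB = (m1-m2)^2/(4*(s1^2+s2^2)) + (1/2)*ln((s1^2+s2^2)/(2*s1*s2)).
(m1-m2)^2 = (2)^2 = 4.
s1^2+s2^2 = 4 + 4 = 8.
term1 = 4/32 = 0.125.
term2 = 0.5*ln(8/8.0) = 0.0.
DB = 0.125 + 0.0 = 0.1250

0.1250


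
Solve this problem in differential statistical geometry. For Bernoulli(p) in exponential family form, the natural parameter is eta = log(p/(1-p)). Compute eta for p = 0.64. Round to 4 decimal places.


Natural parameter for Bernoulli: eta = log(p/(1-p)).
p = 0.64, 1-p = 0.36.
p/(1-p) = 1.777778.
eta = log(1.777778) = 0.5754

0.5754


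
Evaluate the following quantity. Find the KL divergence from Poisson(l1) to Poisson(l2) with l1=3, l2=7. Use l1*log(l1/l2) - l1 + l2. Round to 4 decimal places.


KL divergence for Poisson:
KL = l1*log(l1/l2) - l1 + l2.
l1 = 3, l2 = 7.
log(3/7) = -0.847298.
l1*log(l1/l2) = 3 * -0.847298 = -2.541894.
KL = -2.541894 - 3 + 7 = 1.4581

1.4581


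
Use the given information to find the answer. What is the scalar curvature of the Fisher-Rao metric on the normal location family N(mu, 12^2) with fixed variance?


This family has a single free parameter, so its statistical manifold
is 1-dimensional. The Riemann curvature tensor of any 1-dimensional
Riemannian manifold vanishes identically, so R = 0.

0


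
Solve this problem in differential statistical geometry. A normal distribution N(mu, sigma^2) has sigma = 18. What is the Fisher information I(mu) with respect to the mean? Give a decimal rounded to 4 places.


The Fisher information for the mean of a normal distribution is I(mu) = 1/sigma^2.
sigma = 18, so sigma^2 = 324.
I(mu) = 1/324 = 0.0031

0.0031


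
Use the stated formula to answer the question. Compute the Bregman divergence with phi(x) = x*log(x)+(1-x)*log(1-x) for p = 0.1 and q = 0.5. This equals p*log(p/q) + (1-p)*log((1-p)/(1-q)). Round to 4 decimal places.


Bregman divergence with negative entropy generator:
D = p*log(p/q) + (1-p)*log((1-p)/(1-q)).
p = 0.1, q = 0.5.
p*log(p/q) = 0.1*log(0.1/0.5) = -0.160944.
(1-p)*log((1-p)/(1-q)) = 0.9*log(0.9/0.5) = 0.529008.
D = -0.160944 + 0.529008 = 0.3681

0.3681


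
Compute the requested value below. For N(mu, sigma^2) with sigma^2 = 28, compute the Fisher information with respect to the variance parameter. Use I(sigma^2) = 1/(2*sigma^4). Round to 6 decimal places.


Fisher information for variance: I(sigma^2) = 1/(2*sigma^4).
sigma^2 = 28, so sigma^4 = 784.
I = 1/(2*784) = 1/1568 = 0.000638

0.000638


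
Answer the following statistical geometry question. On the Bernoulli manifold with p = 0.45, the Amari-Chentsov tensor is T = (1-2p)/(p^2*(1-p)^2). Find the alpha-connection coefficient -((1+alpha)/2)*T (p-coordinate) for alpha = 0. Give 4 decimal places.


Skewness (Amari-Chentsov) tensor: T = (1-2p)/(p^2*(1-p)^2).
p = 0.45, 1-2p = 0.1, p^2 = 0.2025, (1-p)^2 = 0.3025.
T = 0.1/(0.2025 * 0.3025) = 1.632486.
In the p-coordinate, Gamma^(alpha) = Gamma^(0) - (alpha/2)*T with Gamma^(0) = (1/2)*g'(p) = -T/2,
so Gamma^(alpha) = -((1+alpha)/2)*T.
alpha = 0, -(1+alpha)/2 = -0.5.
Gamma = -0.5 * 1.632486 = -0.8162

-0.8162


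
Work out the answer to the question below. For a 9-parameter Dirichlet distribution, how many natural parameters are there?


Exponential family dimension calculation:
Dirichlet with 9 components has 9 natural parameters.

9


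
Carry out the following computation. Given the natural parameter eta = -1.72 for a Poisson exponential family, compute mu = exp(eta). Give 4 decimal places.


Expectation parameter for Poisson exponential family:
mu = exp(eta).
eta = -1.72.
mu = exp(-1.72) = 0.1791

0.1791


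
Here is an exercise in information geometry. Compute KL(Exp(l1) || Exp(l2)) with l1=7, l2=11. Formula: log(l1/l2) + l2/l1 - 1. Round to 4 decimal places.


KL divergence for exponential family:
KL = log(l1/l2) + l2/l1 - 1.
log(7/11) = -0.451985.
11/7 = 1.571429.
KL = -0.451985 + 1.571429 - 1 = 0.1194

0.1194


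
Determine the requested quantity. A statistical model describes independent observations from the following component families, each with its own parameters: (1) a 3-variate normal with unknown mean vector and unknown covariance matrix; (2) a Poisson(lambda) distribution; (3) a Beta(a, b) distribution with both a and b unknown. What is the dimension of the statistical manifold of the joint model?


The dimension of a statistical manifold equals the number of free
(independent) real parameters of the model. For a product of independent
blocks the parameter counts add.
- 3-variate normal: 3 (mean) + 3*4/2 = 6 (symmetric covariance) = 9.
- Poisson (lambda): 1.
- Beta (a, b): 2.
Total = 9 + 1 + 2 = 12.
Dimension = 12

12


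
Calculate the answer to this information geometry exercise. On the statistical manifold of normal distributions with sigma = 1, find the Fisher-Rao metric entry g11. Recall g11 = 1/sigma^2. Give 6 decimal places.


For the 2-parameter normal family, the Fisher metric has:
  g11 = 1/sigma^2, g22 = 2/sigma^2.
sigma = 1, sigma^2 = 1.
g11 = 1.000000

1.000000


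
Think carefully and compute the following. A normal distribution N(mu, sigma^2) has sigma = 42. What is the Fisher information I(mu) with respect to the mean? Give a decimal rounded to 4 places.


The Fisher information for the mean of a normal distribution is I(mu) = 1/sigma^2.
sigma = 42, so sigma^2 = 1764.
I(mu) = 1/1764 = 0.0006

0.0006


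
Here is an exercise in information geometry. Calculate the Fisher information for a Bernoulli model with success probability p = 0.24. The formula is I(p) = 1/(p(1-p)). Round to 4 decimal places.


For Bernoulli(p), Fisher information is I(p) = 1/(p*(1-p)).
p = 0.24, 1-p = 0.76.
p*(1-p) = 0.1824.
I(p) = 1/0.1824 = 5.4825

5.4825


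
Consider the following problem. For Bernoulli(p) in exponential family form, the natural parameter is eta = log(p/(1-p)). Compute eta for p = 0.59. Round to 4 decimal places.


Natural parameter for Bernoulli: eta = log(p/(1-p)).
p = 0.59, 1-p = 0.41.
p/(1-p) = 1.439024.
eta = log(1.439024) = 0.3640

0.3640


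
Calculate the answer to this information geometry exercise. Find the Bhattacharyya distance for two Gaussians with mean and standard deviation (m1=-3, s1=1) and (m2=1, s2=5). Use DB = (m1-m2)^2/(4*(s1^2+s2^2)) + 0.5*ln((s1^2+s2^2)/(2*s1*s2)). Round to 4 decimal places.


Bhattacharyya distance between two Gaussians:
DB = (m1-m2)^2/(4*(s1^2+s2^2)) + (1/2)*ln((s1^2+s2^2)/(2*s1*s2)).
(m1-m2)^2 = (-4)^2 = 16.
s1^2+s2^2 = 1 + 25 = 26.
term1 = 16/104 = 0.153846.
term2 = 0.5*ln(26/10.0) = 0.477756.
DB = 0.153846 + 0.477756 = 0.6316

0.6316


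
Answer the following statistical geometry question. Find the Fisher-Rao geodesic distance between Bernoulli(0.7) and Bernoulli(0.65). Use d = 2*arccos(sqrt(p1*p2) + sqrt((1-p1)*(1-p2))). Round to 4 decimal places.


Geodesic distance on Bernoulli manifold:
d(p1,p2) = 2*arccos(sqrt(p1*p2) + sqrt((1-p1)*(1-p2))).
sqrt(p1*p2) = sqrt(0.7*0.65) = 0.674537.
sqrt((1-p1)*(1-p2)) = sqrt(0.3*0.35) = 0.324037.
arg = 0.674537 + 0.324037 = 0.998574.
d = 2*arccos(0.998574) = 0.1068

0.1068


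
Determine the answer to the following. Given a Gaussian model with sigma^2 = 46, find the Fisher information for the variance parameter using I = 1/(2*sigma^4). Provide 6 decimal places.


Fisher information for variance: I(sigma^2) = 1/(2*sigma^4).
sigma^2 = 46, so sigma^4 = 2116.
I = 1/(2*2116) = 1/4232 = 0.000236

0.000236


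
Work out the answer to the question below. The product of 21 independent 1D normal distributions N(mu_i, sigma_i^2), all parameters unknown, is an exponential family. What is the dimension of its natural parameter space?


Exponential family dimension calculation:
Each univariate normal has two natural parameters (mu/sigma^2 and -1/(2 sigma^2)).
With 21 independent components, dim = 2 * 21 = 42.

42


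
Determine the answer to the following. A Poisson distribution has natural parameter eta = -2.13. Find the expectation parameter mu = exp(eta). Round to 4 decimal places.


Expectation parameter for Poisson exponential family:
mu = exp(eta).
eta = -2.13.
mu = exp(-2.13) = 0.1188

0.1188


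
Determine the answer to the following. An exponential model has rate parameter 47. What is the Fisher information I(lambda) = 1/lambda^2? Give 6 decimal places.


Fisher information for exponential: I(lambda) = 1/lambda^2.
lambda = 47, lambda^2 = 2209.
I = 1/2209 = 0.000453

0.000453


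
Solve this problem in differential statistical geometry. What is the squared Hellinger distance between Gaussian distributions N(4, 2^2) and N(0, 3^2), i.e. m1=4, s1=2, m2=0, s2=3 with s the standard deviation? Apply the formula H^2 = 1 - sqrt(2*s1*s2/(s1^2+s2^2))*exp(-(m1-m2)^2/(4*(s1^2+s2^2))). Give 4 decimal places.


Squared Hellinger distance for Gaussians:
H^2 = 1 - sqrt(2*s1*s2/(s1^2+s2^2)) * exp(-(m1-m2)^2/(4*(s1^2+s2^2))).
s1^2 = 4, s2^2 = 9, s1^2+s2^2 = 13.
sqrt(2*2*3/(13)) = 0.960769.
(m1-m2)^2 = (4)^2 = 16.
exp(-16/(4*13)) = exp(-0.307692) = 0.735141.
H^2 = 1 - 0.960769*0.735141 = 0.2937

0.2937


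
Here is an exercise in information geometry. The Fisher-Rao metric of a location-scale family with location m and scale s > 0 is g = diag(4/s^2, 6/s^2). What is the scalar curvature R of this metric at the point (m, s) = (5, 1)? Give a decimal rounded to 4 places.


The metric has the form g = (A dm^2 + B ds^2)/s^2 with A = 4, B = 6.
Substitute u = sqrt(A/B)*m: g = B*(du^2 + ds^2)/s^2, i.e. B times the
Poincare upper half-plane metric, which has constant Gaussian curvature -1.
Scaling a 2D metric by a constant c divides the Gaussian curvature by c,
so K = -1/B = -1/(6) = -0.1667 everywhere (the point (m, s) = (5, 1) is irrelevant:
the curvature is constant).
Scalar curvature in dimension 2: R = 2K = -2/(6) = -0.3333.

-0.3333


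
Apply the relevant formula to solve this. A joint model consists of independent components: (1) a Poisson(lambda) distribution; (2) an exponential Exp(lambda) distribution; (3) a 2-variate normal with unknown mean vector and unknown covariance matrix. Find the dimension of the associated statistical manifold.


The dimension of a statistical manifold equals the number of free
(independent) real parameters of the model. For a product of independent
blocks the parameter counts add.
- Poisson (lambda): 1.
- exponential (lambda): 1.
- 2-variate normal: 2 (mean) + 2*3/2 = 3 (symmetric covariance) = 5.
Total = 1 + 1 + 5 = 7.
Dimension = 7

7
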